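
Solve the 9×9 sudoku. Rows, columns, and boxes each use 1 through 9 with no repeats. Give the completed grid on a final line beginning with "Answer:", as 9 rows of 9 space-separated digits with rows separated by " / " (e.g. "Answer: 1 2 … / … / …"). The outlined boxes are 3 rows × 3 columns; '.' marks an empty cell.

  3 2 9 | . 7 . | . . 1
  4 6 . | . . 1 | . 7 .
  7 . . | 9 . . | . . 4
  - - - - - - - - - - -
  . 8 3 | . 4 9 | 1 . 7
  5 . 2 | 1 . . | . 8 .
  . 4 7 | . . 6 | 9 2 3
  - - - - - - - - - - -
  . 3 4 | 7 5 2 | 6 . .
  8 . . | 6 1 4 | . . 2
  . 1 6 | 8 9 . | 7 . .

Step 1. [r3c2∈{5}] only 5 remains possible at r3c2 ⇒ r3c2=5.
Step 2. [r2c4∈{2,3,5}] in col 4, 3 fits only at r2c4 ⇒ r2c4=3.
Step 3. [r3c6∈{8}] nothing but 8 survives at r3c6, so r3c6=8.
Step 4. [r4c8∈{5,6}] in box 6, 5 fits only at r4c8. So r4c8=5.
Step 5. [r7c1∈{9}] only 9 remains possible at r7c1 ⇒ r7c1=9.
Step 6. [r1c7∈{5,8}] across row 1, 8 lands solely at r1c7. So r1c7=8.
Step 7. [r9c9∈{5}] r9c9 has the single candidate 5. So r9c9=5.
Step 8. [r8c7∈{3}] r8c7's peers cover all but 3. So r8c7=3.
Step 9. [r2c5∈{2}] r2c5's peers cover all but 2, so r2c5=2.
Step 10. [r3c8∈{3,6}] r3c8 is the only open cell in row 3 admitting 3 ⇒ r3c8=3.
Step 11. [r1c4∈{4,5}] in row 1, 4 fits only at r1c4 ⇒ r1c4=4.
Step 12. [r9c6∈{3}] r9c6 is down to just 3. So r9c6=3.
Step 13. [r2c7∈{5}] only 5 remains possible at r2c7, so r2c7=5.
Step 14. [r4c4∈{2}] r4c4 has the single candidate 2 ⇒ r4c4=2.
Step 15. [r3c5∈{6}] r3c5's peers cover all but 6 ⇒ r3c5=6.
Step 16. [r2c3∈{8}] r2c3 is down to just 8. So r2c3=8.
Step 17. [r9c1∈{2}] nothing but 2 survives at r9c1. So r9c1=2.
Step 18. [r8c3∈{5}] only 5 remains possible at r8c3. So r8c3=5.
Step 19. [r8c8∈{9}] r8c8 is down to just 9 ⇒ r8c8=9.
Step 20. [r5c9∈{6}] r5c9 has the single candidate 6 ⇒ r5c9=6.
Step 21. [r3c3∈{1}] only 1 remains possible at r3c3, so r3c3=1.
Step 22. [r4c1∈{6}] only 6 remains possible at r4c1, so r4c1=6.
Step 23. [r6c5∈{8}] r6c5 has the single candidate 8 ⇒ r6c5=8.
Step 24. [r6c1∈{1}] r6c1's peers cover all but 1 ⇒ r6c1=1.
Step 25. [r5c7∈{4}] r5c7's peers cover all but 4, so r5c7=4.
Step 26. [r2c9∈{9}] only 9 remains possible at r2c9 ⇒ r2c9=9.
Step 27. [r5c5∈{3}] only 3 remains possible at r5c5 ⇒ r5c5=3.
Step 28. [r7c8∈{1}] only 1 remains possible at r7c8, so r7c8=1.
Step 29. [r1c8∈{6}] r1c8 has the single candidate 6 ⇒ r1c8=6.
Step 30. [r1c6∈{5}] r1c6 is down to just 5 ⇒ r1c6=5.
Step 31. [r7c9∈{8}] r7c9 is down to just 8 ⇒ r7c9=8.
Step 32. [r9c8∈{4}] only 4 remains possible at r9c8 ⇒ r9c8=4.
Step 33. [r5c6∈{7}] r5c6 has the single candidate 7, so r5c6=7.
Step 34. [r6c4∈{5}] r6c4 has the single candidate 5. So r6c4=5.
Step 35. [r3c7∈{2}] r3c7's peers cover all but 2, so r3c7=2.
Step 36. [r5c2∈{9}] r5c2's peers cover all but 9 ⇒ r5c2=9.
Step 37. [r8c2∈{7}] r8c2 has the single candidate 7 ⇒ r8c2=7.

Answer: 3 2 9 4 7 5 8 6 1 / 4 6 8 3 2 1 5 7 9 / 7 5 1 9 6 8 2 3 4 / 6 8 3 2 4 9 1 5 7 / 5 9 2 1 3 7 4 8 6 / 1 4 7 5 8 6 9 2 3 / 9 3 4 7 5 2 6 1 8 / 8 7 5 6 1 4 3 9 2 / 2 1 6 8 9 3 7 4 5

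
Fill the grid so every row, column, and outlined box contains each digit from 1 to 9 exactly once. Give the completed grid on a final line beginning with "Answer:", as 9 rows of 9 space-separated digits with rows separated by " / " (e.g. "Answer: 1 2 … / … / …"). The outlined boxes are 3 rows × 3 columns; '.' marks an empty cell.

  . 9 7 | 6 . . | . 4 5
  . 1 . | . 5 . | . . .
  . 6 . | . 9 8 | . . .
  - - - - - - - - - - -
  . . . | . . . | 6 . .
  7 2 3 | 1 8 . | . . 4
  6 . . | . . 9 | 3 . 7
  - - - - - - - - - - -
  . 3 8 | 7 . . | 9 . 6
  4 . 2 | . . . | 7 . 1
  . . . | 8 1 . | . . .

Step 1. [r8c2∈{5}] nothing but 5 survives at r8c2 ⇒ r8c2=5.
Step 2. [r2c3∈{4}] nothing but 4 survives at r2c3. So r2c3=4.
Step 3. [r2c8∈{2,3,6,7,8,9}] in row 2, 6 fits only at r2c8 ⇒ r2c8=6.
Step 4. [r5c7∈{5}] r5c7's peers cover all but 5, so r5c7=5.
Step 5. [r4c5∈{2,3,4,7}] across col 5, 7 lands solely at r4c5. So r4c5=7.
Step 6. [r3c4∈{2,3,4}] row 3 places 4 nowhere but r3c4, so r3c4=4.
Step 7. [r2c9∈{2,3,8,9}] r2c9 is the only open cell in row 2 admitting 9 ⇒ r2c9=9.
Step 8. [r4c9∈{2,8}] 8 has one home in col 9: r4c9, so r4c9=8.
Step 9. [r8c5∈{3,6}] in col 5, 6 fits only at r8c5 ⇒ r8c5=6.
Step 10. [r8c6∈{3}] r8c6 is down to just 3 ⇒ r8c6=3.
Step 11. [r1c5∈{2,3}] across col 5, 3 lands solely at r1c5, so r1c5=3.
Step 12. [r2c4∈{2}] r2c4 is down to just 2 ⇒ r2c4=2.
Step 13. [r3c3∈{5}] only 5 remains possible at r3c3. So r3c3=5.
Step 14. [r4c1∈{1,5,9}] in col 1, 5 fits only at r4c1, so r4c1=5.
Step 15. [r3c8∈{1,2,3,7}] row 3 places 7 nowhere but r3c8. So r3c8=7.
Step 16. [r9c8∈{2,3,5}] r9c8 is the only open cell in col 8 admitting 3, so r9c8=3.
Step 17. [r9c9∈{2}] r9c9 is down to just 2. So r9c9=2.
Step 18. [r4c3∈{1,9}] r4c3 is the only open cell in box 4 admitting 9, so r4c3=9.
Step 19. [r4c2∈{4}] r4c2 has the single candidate 4. So r4c2=4.
Step 20. [r4c6∈{2}] nothing but 2 survives at r4c6, so r4c6=2.
Step 21. [r3c7∈{1,2}] in row 3, 1 fits only at r3c7. So r3c7=1.
Step 22. [r2c7∈{8}] nothing but 8 survives at r2c7. So r2c7=8.
Step 23. [r9c6∈{4,5}] in row 9, 5 fits only at r9c6, so r9c6=5.
Step 24. [r3c1∈{2,3}] r3c1 is the only open cell in row 3 admitting 2. So r3c1=2.
Step 25. [r4c8∈{1}] only 1 remains possible at r4c8. So r4c8=1.
Step 26. [r7c5∈{2,4}] r7c5 is the only open cell in row 7 admitting 2, so r7c5=2.
Step 27. [r6c3∈{1}] r6c3's peers cover all but 1. So r6c3=1.
Step 28. [r7c1∈{1}] r7c1's peers cover all but 1. So r7c1=1.
Step 29. [r2c6∈{7}] r2c6 is down to just 7. So r2c6=7.
Step 30. [r9c1∈{9}] r9c1 has the single candidate 9. So r9c1=9.
Step 31. [r9c7∈{4}] nothing but 4 survives at r9c7, so r9c7=4.
Step 32. [r7c6∈{4}] only 4 remains possible at r7c6. So r7c6=4.
Step 33. [r1c6∈{1}] nothing but 1 survives at r1c6. So r1c6=1.
Step 34. [r8c8∈{8}] r8c8's peers cover all but 8. So r8c8=8.
Step 35. [r1c7∈{2}] r1c7 has the single candidate 2, so r1c7=2.
Step 36. [r3c9∈{3}] only 3 remains possible at r3c9 ⇒ r3c9=3.
Step 37. [r6c5∈{4}] only 4 remains possible at r6c5, so r6c5=4.
Step 38. [r5c8∈{9}] r5c8 has the single candidate 9 ⇒ r5c8=9.
Step 39. [r6c8∈{2}] r6c8's peers cover all but 2 ⇒ r6c8=2.
Step 40. [r1c1∈{8}] only 8 remains possible at r1c1, so r1c1=8.
Step 41. [r9c2∈{7}] r9c2's peers cover all but 7, so r9c2=7.
Step 42. [r2c1∈{3}] only 3 remains possible at r2c1, so r2c1=3.
Step 43. [r7c8∈{5}] only 5 remains possible at r7c8, so r7c8=5.
Step 44. [r5c6∈{6}] r5c6 has the single candidate 6, so r5c6=6.
Step 45. [r6c4∈{5}] only 5 remains possible at r6c4. So r6c4=5.
Step 46. [r8c4∈{9}] r8c4 is down to just 9, so r8c4=9.
Step 47. [r6c2∈{8}] r6c2's peers cover all but 8. So r6c2=8.
Step 48. [r9c3∈{6}] r9c3's peers cover all but 6. So r9c3=6.
Step 49. [r4c4∈{3}] r4c4 has the single candidate 3 ⇒ r4c4=3.

Answer: 8 9 7 6 3 1 2 4 5 / 3 1 4 2 5 7 8 6 9 / 2 6 5 4 9 8 1 7 3 / 5 4 9 3 7 2 6 1 8 / 7 2 3 1 8 6 5 9 4 / 6 8 1 5 4 9 3 2 7 / 1 3 8 7 2 4 9 5 6 / 4 5 2 9 6 3 7 8 1 / 9 7 6 8 1 5 4 3 2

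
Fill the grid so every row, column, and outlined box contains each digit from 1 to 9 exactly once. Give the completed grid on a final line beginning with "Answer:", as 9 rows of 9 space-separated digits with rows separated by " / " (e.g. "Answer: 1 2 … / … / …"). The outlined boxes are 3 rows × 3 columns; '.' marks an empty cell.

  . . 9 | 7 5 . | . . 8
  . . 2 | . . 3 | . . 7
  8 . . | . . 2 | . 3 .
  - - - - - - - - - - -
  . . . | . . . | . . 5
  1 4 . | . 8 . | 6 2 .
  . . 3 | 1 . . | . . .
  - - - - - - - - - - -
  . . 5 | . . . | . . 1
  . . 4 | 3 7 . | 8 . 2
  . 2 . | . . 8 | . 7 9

Step 1. [r5c3∈{7}] nothing but 7 survives at r5c3, so r5c3=7.
Step 2. [r3c9∈{4,6}] across col 9, 6 lands solely at r3c9. So r3c9=6.
Step 3. [r6c9∈{4}] nothing but 4 survives at r6c9 ⇒ r6c9=4.
Step 4. [r7c2∈{3,6,7,8,9}] in row 7, 8 fits only at r7c2 ⇒ r7c2=8.
Step 5. [r3c3∈{1}] r3c3 is down to just 1 ⇒ r3c3=1.
Step 6. [r9c3∈{6}] r9c3's peers cover all but 6. So r9c3=6.
Step 7. [r8c1∈{9}] only 9 remains possible at r8c1, so r8c1=9.
Step 8. [r4c5∈{2,3,4,6,9}] r4c5 is the only open cell in col 5 admitting 3. So r4c5=3.
Step 9. [r9c5∈{1,4}] in row 9, 1 fits only at r9c5. So r9c5=1.
Step 10. [r1c6∈{1,4,6}] col 6 places 1 nowhere but r1c6 ⇒ r1c6=1.
Step 11. [r1c8∈{4}] r1c8's peers cover all but 4 ⇒ r1c8=4.
Step 12. [r2c1∈{4,5,6}] across col 1, 4 lands solely at r2c1 ⇒ r2c1=4.
Step 13. [r6c1∈{2,5,6}] across col 1, 5 lands solely at r6c1. So r6c1=5.
Step 14. [r6c5∈{2,6,9}] 2 has one home in row 6: r6c5, so r6c5=2.
Step 15. [r7c8∈{6}] only 6 remains possible at r7c8 ⇒ r7c8=6.
Step 16. [r8c8∈{5}] r8c8 has the single candidate 5, so r8c8=5.
Step 17. [r9c1∈{3}] r9c1's peers cover all but 3. So r9c1=3.
Step 18. [r2c5∈{6,9}] col 5 places 6 nowhere but r2c5. So r2c5=6.
Step 19. [r4c4∈{4,6,9}] in col 4, 6 fits only at r4c4 ⇒ r4c4=6.
Step 20. [r4c2∈{9}] nothing but 9 survives at r4c2 ⇒ r4c2=9.
Step 21. [r5c6∈{5,9}] across col 6, 5 lands solely at r5c6 ⇒ r5c6=5.
Step 22. [r5c4∈{9}] r5c4 is down to just 9, so r5c4=9.
Step 23. [r3c4∈{4}] r3c4's peers cover all but 4. So r3c4=4.
Step 24. [r7c5∈{4,9}] col 5 places 4 nowhere but r7c5. So r7c5=4.
Step 25. [r6c6∈{7}] r6c6's peers cover all but 7. So r6c6=7.
Step 26. [r6c7∈{9}] nothing but 9 survives at r6c7. So r6c7=9.
Step 27. [r2c2∈{5}] only 5 remains possible at r2c2. So r2c2=5.
Step 28. [r2c7∈{1}] r2c7 is down to just 1 ⇒ r2c7=1.
Step 29. [r6c8∈{8}] r6c8 has the single candidate 8, so r6c8=8.
Step 30. [r1c1∈{6}] only 6 remains possible at r1c1. So r1c1=6.
Step 31. [r3c2∈{7}] only 7 remains possible at r3c2 ⇒ r3c2=7.
Step 32. [r9c7∈{4}] nothing but 4 survives at r9c7. So r9c7=4.
Step 33. [r5c9∈{3}] r5c9's peers cover all but 3, so r5c9=3.
Step 34. [r7c7∈{3}] nothing but 3 survives at r7c7, so r7c7=3.
Step 35. [r6c2∈{6}] nothing but 6 survives at r6c2 ⇒ r6c2=6.
Step 36. [r7c1∈{7}] r7c1's peers cover all but 7. So r7c1=7.
Step 37. [r3c7∈{5}] r3c7 is down to just 5, so r3c7=5.
Step 38. [r7c4∈{2}] r7c4 is down to just 2. So r7c4=2.
Step 39. [r4c7∈{7}] nothing but 7 survives at r4c7, so r4c7=7.
Step 40. [r8c2∈{1}] nothing but 1 survives at r8c2, so r8c2=1.
Step 41. [r2c8∈{9}] r2c8's peers cover all but 9. So r2c8=9.
Step 42. [r1c7∈{2}] only 2 remains possible at r1c7 ⇒ r1c7=2.
Step 43. [r9c4∈{5}] r9c4 has the single candidate 5 ⇒ r9c4=5.
Step 44. [r2c4∈{8}] nothing but 8 survives at r2c4, so r2c4=8.
Step 45. [r4c8∈{1}] nothing but 1 survives at r4c8, so r4c8=1.
Step 46. [r7c6∈{9}] only 9 remains possible at r7c6. So r7c6=9.
Step 47. [r8c6∈{6}] r8c6 has the single candidate 6, so r8c6=6.
Step 48. [r4c3∈{8}] r4c3 has the single candidate 8. So r4c3=8.
Step 49. [r4c1∈{2}] nothing but 2 survives at r4c1 ⇒ r4c1=2.
Step 50. [r1c2∈{3}] nothing but 3 survives at r1c2. So r1c2=3.
Step 51. [r3c5∈{9}] only 9 remains possible at r3c5. So r3c5=9.
Step 52. [r4c6∈{4}] r4c6's peers cover all but 4 ⇒ r4c6=4.

Answer: 6 3 9 7 5 1 2 4 8 / 4 5 2 8 6 3 1 9 7 / 8 7 1 4 9 2 5 3 6 / 2 9 8 6 3 4 7 1 5 / 1 4 7 9 8 5 6 2 3 / 5 6 3 1 2 7 9 8 4 / 7 8 5 2 4 9 3 6 1 / 9 1 4 3 7 6 8 5 2 / 3 2 6 5 1 8 4 7 9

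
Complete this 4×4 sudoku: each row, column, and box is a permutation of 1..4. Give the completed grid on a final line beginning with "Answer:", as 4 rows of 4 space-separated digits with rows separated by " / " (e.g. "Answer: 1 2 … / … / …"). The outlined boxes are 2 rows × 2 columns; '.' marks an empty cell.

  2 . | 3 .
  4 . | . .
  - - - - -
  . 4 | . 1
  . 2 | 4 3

Step 1. [r2c3∈{1,2}] r2c3 is the only open cell in col 3 admitting 1 ⇒ r2c3=1.
Step 2. [r3c3∈{2}] only 2 remains possible at r3c3 ⇒ r3c3=2.
Step 3. [r4c1∈{1}] nothing but 1 survives at r4c1. So r4c1=1.
Step 4. [r1c2∈{1}] r1c2's peers cover all but 1, so r1c2=1.
Step 5. [r1c4∈{4}] nothing but 4 survives at r1c4. So r1c4=4.
Step 6. [r2c2∈{3}] only 3 remains possible at r2c2. So r2c2=3.
Step 7. [r2c4∈{2}] r2c4 has the single candidate 2 ⇒ r2c4=2.
Step 8. [r3c1∈{3}] r3c1 has the single candidate 3 ⇒ r3c1=3.

Answer: 2 1 3 4 / 4 3 1 2 / 3 4 2 1 / 1 2 4 3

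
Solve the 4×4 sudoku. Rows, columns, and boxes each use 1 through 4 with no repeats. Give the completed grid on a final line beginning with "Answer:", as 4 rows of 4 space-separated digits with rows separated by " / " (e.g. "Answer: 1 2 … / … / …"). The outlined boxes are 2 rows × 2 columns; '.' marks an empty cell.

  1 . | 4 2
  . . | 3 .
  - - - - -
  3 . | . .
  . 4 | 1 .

Step 1. [r4c1∈{2}] only 2 remains possible at r4c1. So r4c1=2.
Step 2. [r4c4∈{3}] only 3 remains possible at r4c4. So r4c4=3.
Step 3. [r2c1∈{4}] r2c1's peers cover all but 4 ⇒ r2c1=4.
Step 4. [r2c2∈{2}] r2c2 is down to just 2 ⇒ r2c2=2.
Step 5. [r2c4∈{1}] r2c4 is down to just 1 ⇒ r2c4=1.
Step 6. [r3c2∈{1}] nothing but 1 survives at r3c2, so r3c2=1.
Step 7. [r1c2∈{3}] only 3 remains possible at r1c2, so r1c2=3.
Step 8. [r3c4∈{4}] r3c4 is down to just 4. So r3c4=4.
Step 9. [r3c3∈{2}] r3c3 is down to just 2, so r3c3=2.

Answer: 1 3 4 2 / 4 2 3 1 / 3 1 2 4 / 2 4 1 3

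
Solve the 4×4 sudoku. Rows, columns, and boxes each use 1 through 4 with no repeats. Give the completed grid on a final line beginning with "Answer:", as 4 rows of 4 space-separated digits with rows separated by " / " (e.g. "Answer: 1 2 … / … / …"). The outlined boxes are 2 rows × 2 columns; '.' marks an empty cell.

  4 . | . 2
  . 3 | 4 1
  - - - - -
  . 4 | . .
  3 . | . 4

Step 1. [r4c2∈{1,2}] 2 has one home in col 2: r4c2, so r4c2=2.
Step 2. [r3c3∈{1,2,3}] across row 3, 2 lands solely at r3c3 ⇒ r3c3=2.
Step 3. [r1c2∈{1}] r1c2 has the single candidate 1. So r1c2=1.
Step 4. [r1c3∈{3}] r1c3 is down to just 3. So r1c3=3.
Step 5. [r4c3∈{1}] r4c3 is down to just 1, so r4c3=1.
Step 6. [r3c1∈{1}] r3c1's peers cover all but 1 ⇒ r3c1=1.
Step 7. [r2c1∈{2}] r2c1 has the single candidate 2, so r2c1=2.
Step 8. [r3c4∈{3}] r3c4's peers cover all but 3 ⇒ r3c4=3.

Answer: 4 1 3 2 / 2 3 4 1 / 1 4 2 3 / 3 2 1 4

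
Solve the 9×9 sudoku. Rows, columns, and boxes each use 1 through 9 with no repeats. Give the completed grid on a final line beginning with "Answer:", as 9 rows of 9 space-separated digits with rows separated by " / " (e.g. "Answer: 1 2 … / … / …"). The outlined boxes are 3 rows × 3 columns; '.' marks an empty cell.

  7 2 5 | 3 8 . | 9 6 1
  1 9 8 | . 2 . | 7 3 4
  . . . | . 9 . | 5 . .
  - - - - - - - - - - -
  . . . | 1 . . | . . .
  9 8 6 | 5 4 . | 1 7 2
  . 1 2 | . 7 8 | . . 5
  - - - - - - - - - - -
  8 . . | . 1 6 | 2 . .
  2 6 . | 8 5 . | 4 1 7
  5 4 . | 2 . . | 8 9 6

Step 1. [r9c5∈{3}] r9c5 is down to just 3 ⇒ r9c5=3.
Step 2. [r8c3∈{3,9}] across row 8, 3 lands solely at r8c3 ⇒ r8c3=3.
Step 3. [r3c3∈{4}] only 4 remains possible at r3c3. So r3c3=4.
Step 4. [r7c2∈{7}] r7c2 has the single candidate 7, so r7c2=7.
Step 5. [r6c4∈{6,9}] in row 6, 9 fits only at r6c4. So r6c4=9.
Step 6. [r3c4∈{6,7}] across col 4, 7 lands solely at r3c4, so r3c4=7.
Step 7. [r6c8∈{4}] only 4 remains possible at r6c8 ⇒ r6c8=4.
Step 8. [r6c1∈{3}] r6c1 is down to just 3, so r6c1=3.
Step 9. [r4c7∈{3,6}] r4c7 is the only open cell in col 7 admitting 3. So r4c7=3.
Step 10. [r3c9∈{8}] nothing but 8 survives at r3c9 ⇒ r3c9=8.
Step 11. [r9c3∈{1}] nothing but 1 survives at r9c3. So r9c3=1.
Step 12. [r6c7∈{6}] r6c7's peers cover all but 6, so r6c7=6.
Step 13. [r4c5∈{6}] r4c5 has the single candidate 6. So r4c5=6.
Step 14. [r4c1∈{4}] r4c1's peers cover all but 4 ⇒ r4c1=4.
Step 15. [r7c9∈{3}] r7c9 is down to just 3 ⇒ r7c9=3.
Step 16. [r2c4∈{6}] r2c4's peers cover all but 6, so r2c4=6.
Step 17. [r4c2∈{5}] nothing but 5 survives at r4c2, so r4c2=5.
Step 18. [r4c8∈{8}] r4c8 has the single candidate 8. So r4c8=8.
Step 19. [r9c6∈{7}] r9c6 has the single candidate 7 ⇒ r9c6=7.
Step 20. [r7c3∈{9}] nothing but 9 survives at r7c3 ⇒ r7c3=9.
Step 21. [r3c6∈{1}] nothing but 1 survives at r3c6. So r3c6=1.
Step 22. [r7c8∈{5}] nothing but 5 survives at r7c8, so r7c8=5.
Step 23. [r4c9∈{9}] r4c9 has the single candidate 9. So r4c9=9.
Step 24. [r3c1∈{6}] nothing but 6 survives at r3c1 ⇒ r3c1=6.
Step 25. [r5c6∈{3}] r5c6's peers cover all but 3. So r5c6=3.
Step 26. [r3c2∈{3}] nothing but 3 survives at r3c2. So r3c2=3.
Step 27. [r4c6∈{2}] r4c6 has the single candidate 2, so r4c6=2.
Step 28. [r4c3∈{7}] r4c3 has the single candidate 7. So r4c3=7.
Step 29. [r7c4∈{4}] r7c4's peers cover all but 4. So r7c4=4.
Step 30. [r2c6∈{5}] r2c6 has the single candidate 5, so r2c6=5.
Step 31. [r8c6∈{9}] r8c6's peers cover all but 9, so r8c6=9.
Step 32. [r3c8∈{2}] r3c8 is down to just 2, so r3c8=2.
Step 33. [r1c6∈{4}] r1c6 has the single candidate 4, so r1c6=4.

Answer: 7 2 5 3 8 4 9 6 1 / 1 9 8 6 2 5 7 3 4 / 6 3 4 7 9 1 5 2 8 / 4 5 7 1 6 2 3 8 9 / 9 8 6 5 4 3 1 7 2 / 3 1 2 9 7 8 6 4 5 / 8 7 9 4 1 6 2 5 3 / 2 6 3 8 5 9 4 1 7 / 5 4 1 2 3 7 8 9 6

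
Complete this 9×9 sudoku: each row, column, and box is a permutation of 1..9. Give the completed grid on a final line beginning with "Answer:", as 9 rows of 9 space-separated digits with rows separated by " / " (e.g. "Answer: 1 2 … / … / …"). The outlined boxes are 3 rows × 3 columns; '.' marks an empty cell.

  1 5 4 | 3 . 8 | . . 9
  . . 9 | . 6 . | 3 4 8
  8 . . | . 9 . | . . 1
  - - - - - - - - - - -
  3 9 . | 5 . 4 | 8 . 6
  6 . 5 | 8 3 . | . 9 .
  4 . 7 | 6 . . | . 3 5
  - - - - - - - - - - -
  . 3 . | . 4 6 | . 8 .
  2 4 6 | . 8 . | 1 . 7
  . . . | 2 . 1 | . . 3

Step 1. [r6c7∈{2}] nothing but 2 survives at r6c7, so r6c7=2.
Step 2. [r2c1∈{7}] r2c1's peers cover all but 7, so r2c1=7.
Step 3. [r8c8∈{5}] r8c8's peers cover all but 5. So r8c8=5.
Step 4. [r2c2∈{2}] r2c2 has the single candidate 2 ⇒ r2c2=2.
Step 5. [r5c6∈{2,7}] r5c6 is the only open cell in row 5 admitting 2 ⇒ r5c6=2.
Step 6. [r3c6∈{5,7}] r3c6 is the only open cell in col 6 admitting 7, so r3c6=7.
Step 7. [r9c8∈{6}] r9c8's peers cover all but 6 ⇒ r9c8=6.
Step 8. [r5c7∈{4,7}] 7 has one home in row 5: r5c7 ⇒ r5c7=7.
Step 9. [r7c7∈{9}] r7c7 is down to just 9. So r7c7=9.
Step 10. [r4c8∈{1}] nothing but 1 survives at r4c8. So r4c8=1.
Step 11. [r9c2∈{7,8}] r9c2 is the only open cell in col 2 admitting 7. So r9c2=7.
Step 12. [r1c8∈{2,7}] in row 1, 7 fits only at r1c8. So r1c8=7.
Step 13. [r9c5∈{5}] r9c5 is down to just 5, so r9c5=5.
Step 14. [r6c5∈{1}] r6c5's peers cover all but 1 ⇒ r6c5=1.
Step 15. [r8c4∈{9}] r8c4 has the single candidate 9, so r8c4=9.
Step 16. [r1c7∈{6}] nothing but 6 survives at r1c7. So r1c7=6.
Step 17. [r6c2∈{8}] only 8 remains possible at r6c2 ⇒ r6c2=8.
Step 18. [r8c6∈{3}] nothing but 3 survives at r8c6. So r8c6=3.
Step 19. [r2c6∈{5}] only 5 remains possible at r2c6 ⇒ r2c6=5.
Step 20. [r3c7∈{5}] r3c7 has the single candidate 5, so r3c7=5.
Step 21. [r4c5∈{7}] r4c5's peers cover all but 7, so r4c5=7.
Step 22. [r3c4∈{4}] only 4 remains possible at r3c4. So r3c4=4.
Step 23. [r7c1∈{5}] only 5 remains possible at r7c1. So r7c1=5.
Step 24. [r2c4∈{1}] nothing but 1 survives at r2c4 ⇒ r2c4=1.
Step 25. [r9c1∈{9}] r9c1's peers cover all but 9 ⇒ r9c1=9.
Step 26. [r1c5∈{2}] r1c5 has the single candidate 2, so r1c5=2.
Step 27. [r3c8∈{2}] r3c8 has the single candidate 2, so r3c8=2.
Step 28. [r4c3∈{2}] r4c3 has the single candidate 2 ⇒ r4c3=2.
Step 29. [r7c3∈{1}] r7c3's peers cover all but 1. So r7c3=1.
Step 30. [r3c3∈{3}] r3c3's peers cover all but 3, so r3c3=3.
Step 31. [r3c2∈{6}] r3c2 is down to just 6 ⇒ r3c2=6.
Step 32. [r7c9∈{2}] only 2 remains possible at r7c9 ⇒ r7c9=2.
Step 33. [r6c6∈{9}] nothing but 9 survives at r6c6. So r6c6=9.
Step 34. [r9c3∈{8}] nothing but 8 survives at r9c3. So r9c3=8.
Step 35. [r5c9∈{4}] r5c9's peers cover all but 4, so r5c9=4.
Step 36. [r7c4∈{7}] r7c4 has the single candidate 7. So r7c4=7.
Step 37. [r9c7∈{4}] r9c7's peers cover all but 4 ⇒ r9c7=4.
Step 38. [r5c2∈{1}] r5c2 is down to just 1, so r5c2=1.

Answer: 1 5 4 3 2 8 6 7 9 / 7 2 9 1 6 5 3 4 8 / 8 6 3 4 9 7 5 2 1 / 3 9 2 5 7 4 8 1 6 / 6 1 5 8 3 2 7 9 4 / 4 8 7 6 1 9 2 3 5 / 5 3 1 7 4 6 9 8 2 / 2 4 6 9 8 3 1 5 7 / 9 7 8 2 5 1 4 6 3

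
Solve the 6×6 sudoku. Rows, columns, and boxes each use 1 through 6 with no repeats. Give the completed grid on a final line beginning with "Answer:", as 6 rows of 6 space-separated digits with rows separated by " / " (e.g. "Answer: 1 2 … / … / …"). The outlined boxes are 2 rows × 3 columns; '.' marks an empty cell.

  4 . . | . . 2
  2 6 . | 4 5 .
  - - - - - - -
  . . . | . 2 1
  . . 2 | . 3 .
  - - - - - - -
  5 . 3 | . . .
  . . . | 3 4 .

Step 1. [r3c3∈{4,5,6}] col 3 places 4 nowhere but r3c3. So r3c3=4.
Step 2. [r5c6∈{6}] r5c6 has the single candidate 6, so r5c6=6.
Step 3. [r2c3∈{1}] r2c3's peers cover all but 1, so r2c3=1.
Step 4. [r5c5∈{1}] only 1 remains possible at r5c5, so r5c5=1.
Step 5. [r6c2∈{1,2}] in row 6, 2 fits only at r6c2, so r6c2=2.
Step 6. [r1c2∈{3,5}] across row 1, 3 lands solely at r1c2 ⇒ r1c2=3.
Step 7. [r3c2∈{5}] r3c2 is down to just 5 ⇒ r3c2=5.
Step 8. [r3c4∈{6}] r3c4's peers cover all but 6. So r3c4=6.
Step 9. [r6c1∈{1,6}] in row 6, 1 fits only at r6c1 ⇒ r6c1=1.
Step 10. [r6c6∈{5}] r6c6's peers cover all but 5 ⇒ r6c6=5.
Step 11. [r2c6∈{3}] r2c6 is down to just 3, so r2c6=3.
Step 12. [r1c3∈{5}] only 5 remains possible at r1c3, so r1c3=5.
Step 13. [r4c4∈{5}] r4c4 has the single candidate 5 ⇒ r4c4=5.
Step 14. [r3c1∈{3}] nothing but 3 survives at r3c1, so r3c1=3.
Step 15. [r1c5∈{6}] r1c5's peers cover all but 6 ⇒ r1c5=6.
Step 16. [r6c3∈{6}] r6c3 is down to just 6, so r6c3=6.
Step 17. [r4c2∈{1}] only 1 remains possible at r4c2. So r4c2=1.
Step 18. [r5c4∈{2}] r5c4 is down to just 2. So r5c4=2.
Step 19. [r5c2∈{4}] nothing but 4 survives at r5c2. So r5c2=4.
Step 20. [r1c4∈{1}] only 1 remains possible at r1c4 ⇒ r1c4=1.
Step 21. [r4c6∈{4}] nothing but 4 survives at r4c6 ⇒ r4c6=4.
Step 22. [r4c1∈{6}] r4c1 is down to just 6 ⇒ r4c1=6.

Answer: 4 3 5 1 6 2 / 2 6 1 4 5 3 / 3 5 4 6 2 1 / 6 1 2 5 3 4 / 5 4 3 2 1 6 / 1 2 6 3 4 5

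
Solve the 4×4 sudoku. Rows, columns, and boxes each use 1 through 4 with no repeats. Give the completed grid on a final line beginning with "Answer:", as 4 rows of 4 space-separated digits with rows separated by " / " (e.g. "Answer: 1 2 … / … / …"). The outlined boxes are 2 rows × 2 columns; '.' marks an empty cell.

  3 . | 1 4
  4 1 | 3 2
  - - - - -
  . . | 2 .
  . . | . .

Step 1. [r3c1∈{1}] r3c1's peers cover all but 1. So r3c1=1.
Step 2. [r3c4∈{3}] nothing but 3 survives at r3c4, so r3c4=3.
Step 3. [r4c2∈{2,3,4}] r4c2 is the only open cell in row 4 admitting 3 ⇒ r4c2=3.
Step 4. [r1c2∈{2}] r1c2 is down to just 2. So r1c2=2.
Step 5. [r4c3∈{4}] nothing but 4 survives at r4c3, so r4c3=4.
Step 6. [r4c4∈{1}] r4c4's peers cover all but 1. So r4c4=1.
Step 7. [r4c1∈{2}] r4c1 is down to just 2 ⇒ r4c1=2.
Step 8. [r3c2∈{4}] r3c2 is down to just 4. So r3c2=4.

Answer: 3 2 1 4 / 4 1 3 2 / 1 4 2 3 / 2 3 4 1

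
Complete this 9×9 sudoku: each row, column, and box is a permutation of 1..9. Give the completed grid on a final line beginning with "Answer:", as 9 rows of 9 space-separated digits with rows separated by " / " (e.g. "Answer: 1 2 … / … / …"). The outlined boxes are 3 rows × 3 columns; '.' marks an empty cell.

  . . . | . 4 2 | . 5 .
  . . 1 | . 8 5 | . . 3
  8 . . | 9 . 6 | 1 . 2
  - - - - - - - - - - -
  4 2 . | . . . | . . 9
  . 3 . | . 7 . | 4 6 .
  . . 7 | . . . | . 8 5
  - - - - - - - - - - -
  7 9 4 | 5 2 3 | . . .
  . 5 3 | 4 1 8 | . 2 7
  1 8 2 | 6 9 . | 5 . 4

Step 1. [r4c6∈{1}] only 1 remains possible at r4c6, so r4c6=1.
Step 2. [r2c8∈{4,7,9}] 9 has one home in col 8: r2c8 ⇒ r2c8=9.
Step 3. [r8c1∈{6}] only 6 remains possible at r8c1. So r8c1=6.
Step 4. [r6c1∈{9}] r6c1 has the single candidate 9. So r6c1=9.
Step 5. [r3c5∈{3}] nothing but 3 survives at r3c5, so r3c5=3.
Step 6. [r2c2∈{4,6,7}] row 2 places 4 nowhere but r2c2. So r2c2=4.
Step 7. [r2c7∈{6,7}] r2c7 is the only open cell in row 2 admitting 6, so r2c7=6.
Step 8. [r7c7∈{8}] r7c7 is down to just 8. So r7c7=8.
Step 9. [r1c7∈{7}] nothing but 7 survives at r1c7, so r1c7=7.
Step 10. [r4c7∈{3}] r4c7's peers cover all but 3 ⇒ r4c7=3.
Step 11. [r6c5∈{6}] r6c5 is down to just 6, so r6c5=6.
Step 12. [r4c3∈{5,6,8}] row 4 places 6 nowhere but r4c3, so r4c3=6.
Step 13. [r5c3∈{5,8}] col 3 places 8 nowhere but r5c3. So r5c3=8.
Step 14. [r6c7∈{2}] only 2 remains possible at r6c7, so r6c7=2.
Step 15. [r7c9∈{1,6}] 6 has one home in row 7: r7c9, so r7c9=6.
Step 16. [r3c8∈{4}] r3c8 has the single candidate 4, so r3c8=4.
Step 17. [r6c4∈{3}] only 3 remains possible at r6c4, so r6c4=3.
Step 18. [r5c1∈{5}] only 5 remains possible at r5c1. So r5c1=5.
Step 19. [r5c6∈{9}] r5c6 has the single candidate 9, so r5c6=9.
Step 20. [r1c3∈{9}] r1c3 is down to just 9, so r1c3=9.
Step 21. [r1c9∈{8}] only 8 remains possible at r1c9 ⇒ r1c9=8.
Step 22. [r4c4∈{8}] only 8 remains possible at r4c4, so r4c4=8.
Step 23. [r9c6∈{7}] r9c6 has the single candidate 7 ⇒ r9c6=7.
Step 24. [r4c8∈{7}] r4c8's peers cover all but 7. So r4c8=7.
Step 25. [r2c1∈{2}] nothing but 2 survives at r2c1 ⇒ r2c1=2.
Step 26. [r8c7∈{9}] nothing but 9 survives at r8c7 ⇒ r8c7=9.
Step 27. [r3c2∈{7}] nothing but 7 survives at r3c2. So r3c2=7.
Step 28. [r2c4∈{7}] only 7 remains possible at r2c4. So r2c4=7.
Step 29. [r6c6∈{4}] r6c6 has the single candidate 4 ⇒ r6c6=4.
Step 30. [r1c1∈{3}] r1c1 is down to just 3, so r1c1=3.
Step 31. [r5c4∈{2}] nothing but 2 survives at r5c4 ⇒ r5c4=2.
Step 32. [r7c8∈{1}] only 1 remains possible at r7c8, so r7c8=1.
Step 33. [r6c2∈{1}] r6c2 has the single candidate 1 ⇒ r6c2=1.
Step 34. [r4c5∈{5}] r4c5 has the single candidate 5. So r4c5=5.
Step 35. [r1c4∈{1}] only 1 remains possible at r1c4, so r1c4=1.
Step 36. [r1c2∈{6}] r1c2 is down to just 6. So r1c2=6.
Step 37. [r3c3∈{5}] nothing but 5 survives at r3c3, so r3c3=5.
Step 38. [r9c8∈{3}] nothing but 3 survives at r9c8 ⇒ r9c8=3.
Step 39. [r5c9∈{1}] nothing but 1 survives at r5c9. So r5c9=1.

Answer: 3 6 9 1 4 2 7 5 8 / 2 4 1 7 8 5 6 9 3 / 8 7 5 9 3 6 1 4 2 / 4 2 6 8 5 1 3 7 9 / 5 3 8 2 7 9 4 6 1 / 9 1 7 3 6 4 2 8 5 / 7 9 4 5 2 3 8 1 6 / 6 5 3 4 1 8 9 2 7 / 1 8 2 6 9 7 5 3 4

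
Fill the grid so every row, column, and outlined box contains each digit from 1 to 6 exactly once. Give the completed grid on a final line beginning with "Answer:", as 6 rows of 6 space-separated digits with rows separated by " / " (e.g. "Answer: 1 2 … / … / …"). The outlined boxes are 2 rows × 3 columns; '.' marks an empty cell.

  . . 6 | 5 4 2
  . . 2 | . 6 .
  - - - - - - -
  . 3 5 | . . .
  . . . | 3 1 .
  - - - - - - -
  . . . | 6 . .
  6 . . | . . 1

Step 1. [r4c3∈{4}] nothing but 4 survives at r4c3 ⇒ r4c3=4.
Step 2. [r3c5∈{2}] r3c5 has the single candidate 2, so r3c5=2.
Step 3. [r1c2∈{1}] r1c2's peers cover all but 1 ⇒ r1c2=1.
Step 4. [r6c3∈{3}] r6c3 has the single candidate 3 ⇒ r6c3=3.
Step 5. [r6c5∈{5}] nothing but 5 survives at r6c5, so r6c5=5.
Step 6. [r3c6∈{4,6}] across row 3, 6 lands solely at r3c6 ⇒ r3c6=6.
Step 7. [r5c6∈{3,4}] col 6 places 4 nowhere but r5c6. So r5c6=4.
Step 8. [r2c1∈{3,4,5}] r2c1 is the only open cell in col 1 admitting 4 ⇒ r2c1=4.
Step 9. [r5c1∈{1,2,5}] in col 1, 5 fits only at r5c1, so r5c1=5.
Step 10. [r5c2∈{2}] r5c2's peers cover all but 2 ⇒ r5c2=2.
Step 11. [r2c6∈{3}] r2c6 has the single candidate 3 ⇒ r2c6=3.
Step 12. [r3c1∈{1}] only 1 remains possible at r3c1 ⇒ r3c1=1.
Step 13. [r1c1∈{3}] r1c1 is down to just 3 ⇒ r1c1=3.
Step 14. [r2c2∈{5}] r2c2 is down to just 5, so r2c2=5.
Step 15. [r5c3∈{1}] r5c3 is down to just 1, so r5c3=1.
Step 16. [r6c2∈{4}] nothing but 4 survives at r6c2. So r6c2=4.
Step 17. [r4c2∈{6}] r4c2 has the single candidate 6, so r4c2=6.
Step 18. [r4c6∈{5}] only 5 remains possible at r4c6, so r4c6=5.
Step 19. [r2c4∈{1}] r2c4 has the single candidate 1, so r2c4=1.
Step 20. [r6c4∈{2}] r6c4's peers cover all but 2. So r6c4=2.
Step 21. [r4c1∈{2}] r4c1's peers cover all but 2, so r4c1=2.
Step 22. [r3c4∈{4}] r3c4 is down to just 4 ⇒ r3c4=4.
Step 23. [r5c5∈{3}] r5c5 is down to just 3, so r5c5=3.

Answer: 3 1 6 5 4 2 / 4 5 2 1 6 3 / 1 3 5 4 2 6 / 2 6 4 3 1 5 / 5 2 1 6 3 4 / 6 4 3 2 5 1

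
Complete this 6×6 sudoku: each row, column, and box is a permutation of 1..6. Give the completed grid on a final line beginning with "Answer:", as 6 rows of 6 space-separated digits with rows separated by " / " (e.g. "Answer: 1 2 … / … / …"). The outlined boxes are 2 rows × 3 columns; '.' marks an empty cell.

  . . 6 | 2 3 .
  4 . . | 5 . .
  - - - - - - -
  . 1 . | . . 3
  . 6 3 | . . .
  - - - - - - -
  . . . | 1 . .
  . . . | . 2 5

Step 1. [r3c3∈{2,4,5}] r3c3 is the only open cell in box 3 admitting 4 ⇒ r3c3=4.
Step 2. [r6c4∈{3,4,6}] 3 has one home in col 4: r6c4 ⇒ r6c4=3.
Step 3. [r5c1∈{2,3,5,6}] r5c1 is the only open cell in col 1 admitting 3 ⇒ r5c1=3.
Step 4. [r1c6∈{1,4}] 4 has one home in row 1: r1c6, so r1c6=4.
Step 5. [r5c5∈{4,6}] 4 has one home in box 6: r5c5. So r5c5=4.
Step 6. [r1c1∈{1,5}] in row 1, 1 fits only at r1c1. So r1c1=1.
Step 7. [r2c3∈{2}] only 2 remains possible at r2c3 ⇒ r2c3=2.
Step 8. [r3c1∈{2,5}] in row 3, 2 fits only at r3c1, so r3c1=2.
Step 9. [r3c5∈{5,6}] 5 has one home in row 3: r3c5 ⇒ r3c5=5.
Step 10. [r2c5∈{1,6}] col 5 places 6 nowhere but r2c5 ⇒ r2c5=6.
Step 11. [r4c5∈{1}] nothing but 1 survives at r4c5. So r4c5=1.
Step 12. [r5c2∈{2,5}] 2 has one home in row 5: r5c2 ⇒ r5c2=2.
Step 13. [r5c6∈{6}] nothing but 6 survives at r5c6 ⇒ r5c6=6.
Step 14. [r5c3∈{5}] nothing but 5 survives at r5c3. So r5c3=5.
Step 15. [r4c1∈{5}] nothing but 5 survives at r4c1 ⇒ r4c1=5.
Step 16. [r2c6∈{1}] nothing but 1 survives at r2c6. So r2c6=1.
Step 17. [r6c3∈{1}] r6c3's peers cover all but 1 ⇒ r6c3=1.
Step 18. [r1c2∈{5}] nothing but 5 survives at r1c2, so r1c2=5.
Step 19. [r4c6∈{2}] r4c6 has the single candidate 2 ⇒ r4c6=2.
Step 20. [r4c4∈{4}] r4c4 is down to just 4. So r4c4=4.
Step 21. [r2c2∈{3}] r2c2's peers cover all but 3 ⇒ r2c2=3.
Step 22. [r6c2∈{4}] r6c2's peers cover all but 4, so r6c2=4.
Step 23. [r3c4∈{6}] only 6 remains possible at r3c4, so r3c4=6.
Step 24. [r6c1∈{6}] r6c1 has the single candidate 6 ⇒ r6c1=6.

Answer: 1 5 6 2 3 4 / 4 3 2 5 6 1 / 2 1 4 6 5 3 / 5 6 3 4 1 2 / 3 2 5 1 4 6 / 6 4 1 3 2 5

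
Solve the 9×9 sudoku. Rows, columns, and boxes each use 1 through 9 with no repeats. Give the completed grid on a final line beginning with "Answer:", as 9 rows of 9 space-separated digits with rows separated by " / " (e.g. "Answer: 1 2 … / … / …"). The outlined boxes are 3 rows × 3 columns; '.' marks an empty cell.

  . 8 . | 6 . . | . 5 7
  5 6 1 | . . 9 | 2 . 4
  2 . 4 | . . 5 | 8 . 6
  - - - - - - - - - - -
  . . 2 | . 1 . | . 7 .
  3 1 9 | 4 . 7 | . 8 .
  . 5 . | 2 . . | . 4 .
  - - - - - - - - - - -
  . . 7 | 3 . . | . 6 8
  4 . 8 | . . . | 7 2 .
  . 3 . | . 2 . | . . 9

Step 1. [r9c8∈{1}] r9c8 has the single candidate 1. So r9c8=1.
Step 2. [r6c3∈{6}] r6c3's peers cover all but 6. So r6c3=6.
Step 3. [r8c2∈{9}] r8c2 is down to just 9, so r8c2=9.
Step 4. [r1c7∈{1,3,9}] r1c7 is the only open cell in box 3 admitting 1 ⇒ r1c7=1.
Step 5. [r4c4∈{5,8,9}] r4c4 is the only open cell in col 4 admitting 9, so r4c4=9.
Step 6. [r5c5∈{5,6}] r5c5 is the only open cell in box 5 admitting 5. So r5c5=5.
Step 7. [r4c6∈{3,6,8}] 6 has one home in box 5: r4c6. So r4c6=6.
Step 8. [r7c7∈{4,5}] in row 7, 5 fits only at r7c7 ⇒ r7c7=5.
Step 9. [r9c4∈{5,7,8}] row 9 places 7 nowhere but r9c4, so r9c4=7.
Step 10. [r2c5∈{3,7,8}] r2c5 is the only open cell in row 2 admitting 7. So r2c5=7.
Step 11. [r3c5∈{3}] r3c5's peers cover all but 3 ⇒ r3c5=3.
Step 12. [r6c6∈{3,8}] in col 6, 3 fits only at r6c6 ⇒ r6c6=3.
Step 13. [r1c5∈{4}] nothing but 4 survives at r1c5. So r1c5=4.
Step 14. [r8c6∈{1}] r8c6 has the single candidate 1. So r8c6=1.
Step 15. [r4c1∈{8}] r4c1 has the single candidate 8 ⇒ r4c1=8.
Step 16. [r7c6∈{4}] only 4 remains possible at r7c6 ⇒ r7c6=4.
Step 17. [r4c7∈{3}] nothing but 3 survives at r4c7 ⇒ r4c7=3.
Step 18. [r8c4∈{5}] r8c4 has the single candidate 5, so r8c4=5.
Step 19. [r5c9∈{2}] nothing but 2 survives at r5c9. So r5c9=2.
Step 20. [r7c2∈{2}] r7c2's peers cover all but 2, so r7c2=2.
Step 21. [r3c4∈{1}] nothing but 1 survives at r3c4, so r3c4=1.
Step 22. [r8c9∈{3}] r8c9 is down to just 3, so r8c9=3.
Step 23. [r9c7∈{4}] nothing but 4 survives at r9c7, so r9c7=4.
Step 24. [r5c7∈{6}] only 6 remains possible at r5c7 ⇒ r5c7=6.
Step 25. [r7c1∈{1}] r7c1's peers cover all but 1. So r7c1=1.
Step 26. [r3c2∈{7}] only 7 remains possible at r3c2, so r3c2=7.
Step 27. [r6c1∈{7}] only 7 remains possible at r6c1, so r6c1=7.
Step 28. [r1c6∈{2}] only 2 remains possible at r1c6. So r1c6=2.
Step 29. [r4c2∈{4}] r4c2's peers cover all but 4 ⇒ r4c2=4.
Step 30. [r4c9∈{5}] r4c9 is down to just 5. So r4c9=5.
Step 31. [r6c7∈{9}] r6c7 has the single candidate 9. So r6c7=9.
Step 32. [r2c8∈{3}] r2c8 is down to just 3, so r2c8=3.
Step 33. [r1c3∈{3}] nothing but 3 survives at r1c3 ⇒ r1c3=3.
Step 34. [r6c9∈{1}] r6c9's peers cover all but 1 ⇒ r6c9=1.
Step 35. [r9c3∈{5}] r9c3 is down to just 5, so r9c3=5.
Step 36. [r7c5∈{9}] r7c5 has the single candidate 9, so r7c5=9.
Step 37. [r9c6∈{8}] only 8 remains possible at r9c6, so r9c6=8.
Step 38. [r2c4∈{8}] r2c4's peers cover all but 8, so r2c4=8.
Step 39. [r1c1∈{9}] r1c1 is down to just 9. So r1c1=9.
Step 40. [r6c5∈{8}] r6c5 has the single candidate 8. So r6c5=8.
Step 41. [r8c5∈{6}] nothing but 6 survives at r8c5, so r8c5=6.
Step 42. [r9c1∈{6}] r9c1 is down to just 6 ⇒ r9c1=6.
Step 43. [r3c8∈{9}] r3c8 has the single candidate 9. So r3c8=9.

Answer: 9 8 3 6 4 2 1 5 7 / 5 6 1 8 7 9 2 3 4 / 2 7 4 1 3 5 8 9 6 / 8 4 2 9 1 6 3 7 5 / 3 1 9 4 5 7 6 8 2 / 7 5 6 2 8 3 9 4 1 / 1 2 7 3 9 4 5 6 8 / 4 9 8 5 6 1 7 2 3 / 6 3 5 7 2 8 4 1 9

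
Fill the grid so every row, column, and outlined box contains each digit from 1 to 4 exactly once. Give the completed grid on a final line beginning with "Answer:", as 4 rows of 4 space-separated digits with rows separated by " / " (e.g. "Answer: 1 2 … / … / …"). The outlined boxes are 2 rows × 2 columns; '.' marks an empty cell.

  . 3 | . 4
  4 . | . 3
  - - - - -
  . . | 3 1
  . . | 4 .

Step 1. [r3c1∈{2}] r3c1 is down to just 2, so r3c1=2.
Step 2. [r1c1∈{1}] r1c1 has the single candidate 1. So r1c1=1.
Step 3. [r2c3∈{1,2}] 1 has one home in row 2: r2c3, so r2c3=1.
Step 4. [r4c2∈{1}] r4c2 is down to just 1 ⇒ r4c2=1.
Step 5. [r2c2∈{2}] only 2 remains possible at r2c2. So r2c2=2.
Step 6. [r1c3∈{2}] nothing but 2 survives at r1c3. So r1c3=2.
Step 7. [r3c2∈{4}] r3c2 has the single candidate 4, so r3c2=4.
Step 8. [r4c1∈{3}] r4c1's peers cover all but 3, so r4c1=3.
Step 9. [r4c4∈{2}] r4c4 has the single candidate 2. So r4c4=2.

Answer: 1 3 2 4 / 4 2 1 3 / 2 4 3 1 / 3 1 4 2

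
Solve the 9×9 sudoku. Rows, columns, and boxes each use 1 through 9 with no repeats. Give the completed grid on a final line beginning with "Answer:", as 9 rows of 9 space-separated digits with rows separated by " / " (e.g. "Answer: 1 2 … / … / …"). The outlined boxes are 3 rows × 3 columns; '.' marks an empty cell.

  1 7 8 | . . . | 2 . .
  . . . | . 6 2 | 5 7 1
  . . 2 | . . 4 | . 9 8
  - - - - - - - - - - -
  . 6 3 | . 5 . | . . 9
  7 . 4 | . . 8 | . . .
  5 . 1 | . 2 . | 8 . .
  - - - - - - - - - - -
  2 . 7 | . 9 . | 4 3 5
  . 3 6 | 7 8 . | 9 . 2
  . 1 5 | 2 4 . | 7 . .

Step 1. [r1c5∈{3}] nothing but 3 survives at r1c5 ⇒ r1c5=3.
Step 2. [r5c5∈{1}] r5c5's peers cover all but 1, so r5c5=1.
Step 3. [r9c9∈{6}] r9c9's peers cover all but 6 ⇒ r9c9=6.
Step 4. [r1c8∈{4,6}] 6 has one home in row 1: r1c8. So r1c8=6.
Step 5. [r6c2∈{9}] only 9 remains possible at r6c2 ⇒ r6c2=9.
Step 6. [r5c4∈{3,6,9}] across row 5, 9 lands solely at r5c4, so r5c4=9.
Step 7. [r6c4∈{3,4,6}] across col 4, 3 lands solely at r6c4 ⇒ r6c4=3.
Step 8. [r4c8∈{1,2,4}] r4c8 is the only open cell in row 4 admitting 2. So r4c8=2.
Step 9. [r2c1∈{3,4,9}] r2c1 is the only open cell in row 2 admitting 3. So r2c1=3.
Step 10. [r6c6∈{6,7}] 6 has one home in row 6: r6c6. So r6c6=6.
Step 11. [r3c4∈{1,5}] across row 3, 1 lands solely at r3c4 ⇒ r3c4=1.
Step 12. [r8c6∈{1,5}] r8c6 is the only open cell in row 8 admitting 5 ⇒ r8c6=5.
Step 13. [r9c1∈{8,9}] in row 9, 9 fits only at r9c1. So r9c1=9.
Step 14. [r5c9∈{3}] only 3 remains possible at r5c9. So r5c9=3.
Step 15. [r6c8∈{4}] r6c8's peers cover all but 4, so r6c8=4.
Step 16. [r5c7∈{6}] r5c7 is down to just 6 ⇒ r5c7=6.
Step 17. [r8c8∈{1}] only 1 remains possible at r8c8. So r8c8=1.
Step 18. [r7c4∈{6}] r7c4 has the single candidate 6 ⇒ r7c4=6.
Step 19. [r3c2∈{5}] nothing but 5 survives at r3c2. So r3c2=5.
Step 20. [r3c7∈{3}] r3c7 is down to just 3. So r3c7=3.
Step 21. [r4c4∈{4}] nothing but 4 survives at r4c4. So r4c4=4.
Step 22. [r2c3∈{9}] r2c3's peers cover all but 9, so r2c3=9.
Step 23. [r5c2∈{2}] only 2 remains possible at r5c2. So r5c2=2.
Step 24. [r3c1∈{6}] r3c1 has the single candidate 6, so r3c1=6.
Step 25. [r2c2∈{4}] only 4 remains possible at r2c2, so r2c2=4.
Step 26. [r4c7∈{1}] r4c7's peers cover all but 1 ⇒ r4c7=1.
Step 27. [r3c5∈{7}] nothing but 7 survives at r3c5. So r3c5=7.
Step 28. [r4c6∈{7}] r4c6 has the single candidate 7 ⇒ r4c6=7.
Step 29. [r1c4∈{5}] r1c4's peers cover all but 5. So r1c4=5.
Step 30. [r8c1∈{4}] r8c1's peers cover all but 4. So r8c1=4.
Step 31. [r7c6∈{1}] only 1 remains possible at r7c6 ⇒ r7c6=1.
Step 32. [r9c8∈{8}] nothing but 8 survives at r9c8, so r9c8=8.
Step 33. [r1c6∈{9}] r1c6's peers cover all but 9 ⇒ r1c6=9.
Step 34. [r6c9∈{7}] r6c9 is down to just 7, so r6c9=7.
Step 35. [r1c9∈{4}] r1c9 has the single candidate 4 ⇒ r1c9=4.
Step 36. [r2c4∈{8}] r2c4 has the single candidate 8. So r2c4=8.
Step 37. [r5c8∈{5}] nothing but 5 survives at r5c8. So r5c8=5.
Step 38. [r7c2∈{8}] r7c2 is down to just 8, so r7c2=8.
Step 39. [r9c6∈{3}] only 3 remains possible at r9c6, so r9c6=3.
Step 40. [r4c1∈{8}] r4c1's peers cover all but 8, so r4c1=8.

Answer: 1 7 8 5 3 9 2 6 4 / 3 4 9 8 6 2 5 7 1 / 6 5 2 1 7 4 3 9 8 / 8 6 3 4 5 7 1 2 9 / 7 2 4 9 1 8 6 5 3 / 5 9 1 3 2 6 8 4 7 / 2 8 7 6 9 1 4 3 5 / 4 3 6 7 8 5 9 1 2 / 9 1 5 2 4 3 7 8 6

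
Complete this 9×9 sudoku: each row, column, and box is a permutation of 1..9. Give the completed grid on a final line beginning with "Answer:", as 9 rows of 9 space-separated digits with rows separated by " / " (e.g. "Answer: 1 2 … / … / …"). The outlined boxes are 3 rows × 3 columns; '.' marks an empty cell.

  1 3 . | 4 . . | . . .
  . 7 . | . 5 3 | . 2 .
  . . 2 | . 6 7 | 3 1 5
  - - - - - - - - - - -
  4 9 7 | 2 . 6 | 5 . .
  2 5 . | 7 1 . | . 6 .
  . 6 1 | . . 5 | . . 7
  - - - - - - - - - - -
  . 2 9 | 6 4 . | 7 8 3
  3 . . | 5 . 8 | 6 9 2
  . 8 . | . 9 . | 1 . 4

Step 1. [r6c1∈{8}] r6c1's peers cover all but 8 ⇒ r6c1=8.
Step 2. [r2c7∈{4,8,9}] in box 3, 4 fits only at r2c7 ⇒ r2c7=4.
Step 3. [r3c4∈{8,9}] r3c4 is the only open cell in row 3 admitting 8, so r3c4=8.
Step 4. [r1c3∈{5,6,8}] row 1 places 5 nowhere but r1c3 ⇒ r1c3=5.
Step 5. [r6c5∈{3}] r6c5's peers cover all but 3. So r6c5=3.
Step 6. [r1c9∈{6,8,9}] row 1 places 6 nowhere but r1c9. So r1c9=6.
Step 7. [r6c4∈{9}] r6c4 is down to just 9, so r6c4=9.
Step 8. [r1c7∈{8,9}] 8 has one home in row 1: r1c7. So r1c7=8.
Step 9. [r5c9∈{8,9}] across row 5, 8 lands solely at r5c9, so r5c9=8.
Step 10. [r9c3∈{6}] only 6 remains possible at r9c3. So r9c3=6.
Step 11. [r1c5∈{2}] only 2 remains possible at r1c5. So r1c5=2.
Step 12. [r9c8∈{5}] only 5 remains possible at r9c8 ⇒ r9c8=5.
Step 13. [r8c2∈{1,4}] r8c2 is the only open cell in row 8 admitting 1, so r8c2=1.
Step 14. [r2c9∈{9}] r2c9 has the single candidate 9, so r2c9=9.
Step 15. [r2c1∈{6}] only 6 remains possible at r2c1 ⇒ r2c1=6.
Step 16. [r4c8∈{3}] nothing but 3 survives at r4c8, so r4c8=3.
Step 17. [r6c8∈{4}] r6c8 has the single candidate 4, so r6c8=4.
Step 18. [r7c6∈{1}] only 1 remains possible at r7c6 ⇒ r7c6=1.
Step 19. [r6c7∈{2}] only 2 remains possible at r6c7. So r6c7=2.
Step 20. [r5c6∈{4}] nothing but 4 survives at r5c6, so r5c6=4.
Step 21. [r8c5∈{7}] r8c5's peers cover all but 7, so r8c5=7.
Step 22. [r2c4∈{1}] r2c4 has the single candidate 1. So r2c4=1.
Step 23. [r8c3∈{4}] only 4 remains possible at r8c3. So r8c3=4.
Step 24. [r1c6∈{9}] r1c6 is down to just 9. So r1c6=9.
Step 25. [r2c3∈{8}] r2c3's peers cover all but 8. So r2c3=8.
Step 26. [r3c1∈{9}] r3c1's peers cover all but 9. So r3c1=9.
Step 27. [r9c6∈{2}] nothing but 2 survives at r9c6, so r9c6=2.
Step 28. [r3c2∈{4}] nothing but 4 survives at r3c2. So r3c2=4.
Step 29. [r7c1∈{5}] nothing but 5 survives at r7c1, so r7c1=5.
Step 30. [r4c5∈{8}] nothing but 8 survives at r4c5 ⇒ r4c5=8.
Step 31. [r5c7∈{9}] only 9 remains possible at r5c7 ⇒ r5c7=9.
Step 32. [r5c3∈{3}] r5c3 has the single candidate 3. So r5c3=3.
Step 33. [r9c1∈{7}] r9c1 has the single candidate 7 ⇒ r9c1=7.
Step 34. [r9c4∈{3}] only 3 remains possible at r9c4, so r9c4=3.
Step 35. [r4c9∈{1}] r4c9 is down to just 1. So r4c9=1.
Step 36. [r1c8∈{7}] r1c8 has the single candidate 7. So r1c8=7.

Answer: 1 3 5 4 2 9 8 7 6 / 6 7 8 1 5 3 4 2 9 / 9 4 2 8 6 7 3 1 5 / 4 9 7 2 8 6 5 3 1 / 2 5 3 7 1 4 9 6 8 / 8 6 1 9 3 5 2 4 7 / 5 2 9 6 4 1 7 8 3 / 3 1 4 5 7 8 6 9 2 / 7 8 6 3 9 2 1 5 4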